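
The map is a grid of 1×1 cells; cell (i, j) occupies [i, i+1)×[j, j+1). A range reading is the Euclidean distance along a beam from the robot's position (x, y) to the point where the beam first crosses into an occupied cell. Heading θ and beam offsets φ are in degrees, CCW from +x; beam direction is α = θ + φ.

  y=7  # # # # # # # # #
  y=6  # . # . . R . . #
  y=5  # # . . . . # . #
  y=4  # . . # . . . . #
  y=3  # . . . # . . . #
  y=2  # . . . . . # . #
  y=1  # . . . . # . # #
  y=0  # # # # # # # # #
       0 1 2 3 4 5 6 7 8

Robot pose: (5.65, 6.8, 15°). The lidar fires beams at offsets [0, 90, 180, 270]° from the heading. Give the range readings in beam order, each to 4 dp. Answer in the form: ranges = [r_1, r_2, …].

beam 1: φ=0°, α=15°
  dir = (cos 15°, sin 15°) = (0.9659, 0.2588); from cell (5,6)
  next x-line at t=0.3623, next y-line at t=0.7727; Δt_x=1.0353, Δt_y=3.8637
    x: enter (6,6) at t=0.3623
    y: enter (6,7) at t=0.7727 ← occupied
  → r_1 = 0.7727
beam 2: φ=90°, α=105°
  dir = (cos 105°, sin 105°) = (-0.2588, 0.9659); from cell (5,6)
  next x-line at t=2.5114, next y-line at t=0.2071; Δt_x=3.8637, Δt_y=1.0353
    y: enter (5,7) at t=0.2071 ← occupied
  → r_2 = 0.2071
beam 3: φ=180°, α=195°
  dir = (cos 195°, sin 195°) = (-0.9659, -0.2588); from cell (5,6)
  next x-line at t=0.6729, next y-line at t=3.0910; Δt_x=1.0353, Δt_y=3.8637
    x: enter (4,6) at t=0.6729
    x: enter (3,6) at t=1.7082
    x: enter (2,6) at t=2.7435 ← occupied
  → r_3 = 2.7435
beam 4: φ=270°, α=285°
  dir = (cos 285°, sin 285°) = (0.2588, -0.9659); from cell (5,6)
  next x-line at t=1.3523, next y-line at t=0.8282; Δt_x=3.8637, Δt_y=1.0353
    y: enter (5,5) at t=0.8282
    x: enter (6,5) at t=1.3523 ← occupied
  → r_4 = 1.3523

ranges = [0.7727, 0.2071, 2.7435, 1.3523]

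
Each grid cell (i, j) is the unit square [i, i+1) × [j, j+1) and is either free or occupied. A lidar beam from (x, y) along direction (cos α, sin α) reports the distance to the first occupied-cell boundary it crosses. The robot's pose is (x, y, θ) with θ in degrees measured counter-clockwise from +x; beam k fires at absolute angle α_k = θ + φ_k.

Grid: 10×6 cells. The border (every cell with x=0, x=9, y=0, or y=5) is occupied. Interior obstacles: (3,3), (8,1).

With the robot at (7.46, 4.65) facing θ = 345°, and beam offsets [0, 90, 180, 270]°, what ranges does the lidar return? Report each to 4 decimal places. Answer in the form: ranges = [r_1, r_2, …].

beam 1: φ=0°, α=345°
  d=(0.9659,-0.2588)  start (7,4)  tX=0.5590 tY=2.5114  stride 1/|dx|=1.0353 1/|dy|=3.8637
    cross x-line → (8,4), t=0.5590
    cross x-line → (9,4), t=1.5943 (wall)
  → r_1 = 1.5943
beam 2: φ=90°, α=75°
  d=(0.2588,0.9659)  start (7,4)  tX=2.0864 tY=0.3623  stride 1/|dx|=3.8637 1/|dy|=1.0353
    cross y-line → (7,5), t=0.3623 (wall)
  → r_2 = 0.3623
beam 3: φ=180°, α=165°
  d=(-0.9659,0.2588)  start (7,4)  tX=0.4762 tY=1.3523  stride 1/|dx|=1.0353 1/|dy|=3.8637
    cross x-line → (6,4), t=0.4762
    cross y-line → (6,5), t=1.3523 (wall)
  → r_3 = 1.3523
beam 4: φ=270°, α=255°
  d=(-0.2588,-0.9659)  start (7,4)  tX=1.7773 tY=0.6729  stride 1/|dx|=3.8637 1/|dy|=1.0353
    cross y-line → (7,3), t=0.6729
    cross y-line → (7,2), t=1.7082
    cross x-line → (6,2), t=1.7773
    cross y-line → (6,1), t=2.7435
    cross y-line → (6,0), t=3.7788 (wall)
  → r_4 = 3.7788

ranges = [1.5943, 0.3623, 1.3523, 3.7788]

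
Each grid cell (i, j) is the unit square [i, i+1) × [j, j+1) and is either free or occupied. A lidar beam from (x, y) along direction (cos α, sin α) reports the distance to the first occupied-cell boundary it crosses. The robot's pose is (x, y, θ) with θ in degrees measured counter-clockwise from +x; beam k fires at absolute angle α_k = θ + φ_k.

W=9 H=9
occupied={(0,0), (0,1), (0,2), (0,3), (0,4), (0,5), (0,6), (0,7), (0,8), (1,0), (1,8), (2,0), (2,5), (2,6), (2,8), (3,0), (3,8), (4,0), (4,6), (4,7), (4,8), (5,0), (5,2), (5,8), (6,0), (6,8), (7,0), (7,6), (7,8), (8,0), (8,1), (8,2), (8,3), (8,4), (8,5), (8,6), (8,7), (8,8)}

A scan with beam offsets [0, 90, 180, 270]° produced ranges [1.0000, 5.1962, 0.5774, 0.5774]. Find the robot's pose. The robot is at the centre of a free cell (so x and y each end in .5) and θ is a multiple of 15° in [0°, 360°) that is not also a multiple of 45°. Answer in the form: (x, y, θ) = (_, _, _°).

(x, y, θ) = (1.5, 1.5, 330°)

Candidates: 43 free-cell centres × 16 headings = 688 poses. Raycast each; keep the one whose scan matches to 4 dp.
  (6.5, 7.5, 240°): beam 1 = 7.5056 ≠ 1.0000 ✗
  (1.5, 1.5, 240°): beam 1 = 0.5774 ≠ 1.0000 ✗
  (7.5, 3.5, 15°): beam 1 = 0.5176 ≠ 1.0000 ✗
  (2.5, 7.5, 165°): beam 1 = 1.5529 ≠ 1.0000 ✗
  …
  (1.5, 1.5, 330°): r_1=1.0000, r_2=5.1962, r_3=0.5774, r_4=0.5774 — all match ✓
Only this pose fits every beam.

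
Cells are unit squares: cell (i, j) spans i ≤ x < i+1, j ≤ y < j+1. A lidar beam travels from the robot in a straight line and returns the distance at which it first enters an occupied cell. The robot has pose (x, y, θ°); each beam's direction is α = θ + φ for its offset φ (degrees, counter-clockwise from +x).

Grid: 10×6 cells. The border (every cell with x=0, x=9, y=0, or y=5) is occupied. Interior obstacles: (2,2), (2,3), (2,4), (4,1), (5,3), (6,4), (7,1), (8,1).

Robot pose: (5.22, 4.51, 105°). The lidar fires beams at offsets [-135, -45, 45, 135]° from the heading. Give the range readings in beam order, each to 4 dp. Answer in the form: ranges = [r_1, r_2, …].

ranges = [0.9007, 0.5658, 0.9800, 4.0530]

beam 1: φ=-135°, α=330°
  dir = (cos 330°, sin 330°) = (0.8660, -0.5000); from cell (5,4)
  next x-line at t=0.9007, next y-line at t=1.0200; Δt_x=1.1547, Δt_y=2.0000
    x: enter (6,4) at t=0.9007 ← occupied
  → r_1 = 0.9007
beam 2: φ=-45°, α=60°
  dir = (cos 60°, sin 60°) = (0.5000, 0.8660); from cell (5,4)
  next x-line at t=1.5600, next y-line at t=0.5658; Δt_x=2.0000, Δt_y=1.1547
    y: enter (5,5) at t=0.5658 ← occupied
  → r_2 = 0.5658
beam 3: φ=45°, α=150°
  dir = (cos 150°, sin 150°) = (-0.8660, 0.5000); from cell (5,4)
  next x-line at t=0.2540, next y-line at t=0.9800; Δt_x=1.1547, Δt_y=2.0000
    x: enter (4,4) at t=0.2540
    y: enter (4,5) at t=0.9800 ← occupied
  → r_3 = 0.9800
beam 4: φ=135°, α=240°
  dir = (cos 240°, sin 240°) = (-0.5000, -0.8660); from cell (5,4)
  next x-line at t=0.4400, next y-line at t=0.5889; Δt_x=2.0000, Δt_y=1.1547
    x: enter (4,4) at t=0.4400
    y: enter (4,3) at t=0.5889
    y: enter (4,2) at t=1.7436
    x: enter (3,2) at t=2.4400
    y: enter (3,1) at t=2.8983
    y: enter (3,0) at t=4.0530 ← occupied
  → r_4 = 4.0530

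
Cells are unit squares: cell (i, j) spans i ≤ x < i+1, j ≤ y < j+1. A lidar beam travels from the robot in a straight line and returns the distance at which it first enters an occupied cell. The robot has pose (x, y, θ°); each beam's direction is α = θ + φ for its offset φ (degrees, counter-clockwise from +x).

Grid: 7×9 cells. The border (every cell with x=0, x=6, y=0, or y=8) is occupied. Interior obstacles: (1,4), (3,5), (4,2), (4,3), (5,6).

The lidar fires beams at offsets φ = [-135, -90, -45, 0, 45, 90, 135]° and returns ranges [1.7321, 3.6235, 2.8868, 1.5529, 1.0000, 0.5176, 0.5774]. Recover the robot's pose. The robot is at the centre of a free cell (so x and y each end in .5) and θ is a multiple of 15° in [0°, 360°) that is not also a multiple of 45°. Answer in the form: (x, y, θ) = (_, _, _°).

The pose lattice has 30·16 = 480 candidates. Test each by forward raycasting.
  (4.5, 6.5, 345°): beam 1 = 1.0000 ≠ 1.7321 ✗
  (5.5, 5.5, 300°): beam 1 = 1.5529 ≠ 1.7321 ✗
  (2.5, 3.5, 300°): beam 1 = 1.5529 ≠ 1.7321 ✗
  …
  (2.5, 1.5, 165°): r_1=1.7321, r_2=3.6235, r_3=2.8868, r_4=1.5529, r_5=1.0000, r_6=0.5176, r_7=0.5774 — all match ✓
No second candidate reproduces the full scan.

(x, y, θ) = (2.5, 1.5, 165°)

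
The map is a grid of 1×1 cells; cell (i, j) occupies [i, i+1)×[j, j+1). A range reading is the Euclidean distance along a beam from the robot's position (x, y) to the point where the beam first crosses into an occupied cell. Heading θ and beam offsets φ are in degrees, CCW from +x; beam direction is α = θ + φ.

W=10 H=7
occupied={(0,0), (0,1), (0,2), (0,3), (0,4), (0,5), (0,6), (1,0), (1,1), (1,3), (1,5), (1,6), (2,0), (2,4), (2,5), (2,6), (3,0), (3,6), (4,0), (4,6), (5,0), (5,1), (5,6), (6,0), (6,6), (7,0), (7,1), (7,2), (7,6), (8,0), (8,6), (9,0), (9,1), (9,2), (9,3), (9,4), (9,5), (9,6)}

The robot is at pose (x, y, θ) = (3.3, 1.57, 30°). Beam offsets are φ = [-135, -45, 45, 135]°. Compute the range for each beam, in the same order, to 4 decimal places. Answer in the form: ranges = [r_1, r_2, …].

ranges = [0.5901, 1.7600, 4.5863, 1.3459]

beam 1: φ=-135°, α=255°
  d=(-0.2588,-0.9659)  start (3,1)  tX=1.1591 tY=0.5901  stride 1/|dx|=3.8637 1/|dy|=1.0353
    cross y-line → (3,0), t=0.5901 (wall)
  → r_1 = 0.5901
beam 2: φ=-45°, α=345°
  d=(0.9659,-0.2588)  start (3,1)  tX=0.7247 tY=2.2023  stride 1/|dx|=1.0353 1/|dy|=3.8637
    cross x-line → (4,1), t=0.7247
    cross x-line → (5,1), t=1.7600 (wall)
  → r_2 = 1.7600
beam 3: φ=45°, α=75°
  d=(0.2588,0.9659)  start (3,1)  tX=2.7046 tY=0.4452  stride 1/|dx|=3.8637 1/|dy|=1.0353
    cross y-line → (3,2), t=0.4452
    cross y-line → (3,3), t=1.4804
    cross y-line → (3,4), t=2.5157
    cross x-line → (4,4), t=2.7046
    cross y-line → (4,5), t=3.5510
    cross y-line → (4,6), t=4.5863 (wall)
  → r_3 = 4.5863
beam 4: φ=135°, α=165°
  d=(-0.9659,0.2588)  start (3,1)  tX=0.3106 tY=1.6614  stride 1/|dx|=1.0353 1/|dy|=3.8637
    cross x-line → (2,1), t=0.3106
    cross x-line → (1,1), t=1.3459 (wall)
  → r_4 = 1.3459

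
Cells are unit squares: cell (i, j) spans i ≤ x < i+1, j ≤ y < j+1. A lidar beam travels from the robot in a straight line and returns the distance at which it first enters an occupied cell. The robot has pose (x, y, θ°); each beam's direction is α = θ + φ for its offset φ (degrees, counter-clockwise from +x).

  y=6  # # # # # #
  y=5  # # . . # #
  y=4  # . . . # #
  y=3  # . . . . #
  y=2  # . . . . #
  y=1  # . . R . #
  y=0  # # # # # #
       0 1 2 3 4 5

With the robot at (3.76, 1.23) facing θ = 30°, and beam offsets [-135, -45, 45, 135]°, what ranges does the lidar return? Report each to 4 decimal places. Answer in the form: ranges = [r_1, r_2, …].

ranges = [0.2381, 0.8887, 2.8677, 2.8574]

beam 1: φ=-135°, α=255°
  d=(-0.2588,-0.9659)  start (3,1)  tX=2.9364 tY=0.2381  stride 1/|dx|=3.8637 1/|dy|=1.0353
    cross y-line → (3,0), t=0.2381 (wall)
  → r_1 = 0.2381
beam 2: φ=-45°, α=345°
  d=(0.9659,-0.2588)  start (3,1)  tX=0.2485 tY=0.8887  stride 1/|dx|=1.0353 1/|dy|=3.8637
    cross x-line → (4,1), t=0.2485
    cross y-line → (4,0), t=0.8887 (wall)
  → r_2 = 0.8887
beam 3: φ=45°, α=75°
  d=(0.2588,0.9659)  start (3,1)  tX=0.9273 tY=0.7972  stride 1/|dx|=3.8637 1/|dy|=1.0353
    cross y-line → (3,2), t=0.7972
    cross x-line → (4,2), t=0.9273
    cross y-line → (4,3), t=1.8324
    cross y-line → (4,4), t=2.8677 (wall)
  → r_3 = 2.8677
beam 4: φ=135°, α=165°
  d=(-0.9659,0.2588)  start (3,1)  tX=0.7868 tY=2.9751  stride 1/|dx|=1.0353 1/|dy|=3.8637
    cross x-line → (2,1), t=0.7868
    cross x-line → (1,1), t=1.8221
    cross x-line → (0,1), t=2.8574 (wall)
  → r_4 = 2.8574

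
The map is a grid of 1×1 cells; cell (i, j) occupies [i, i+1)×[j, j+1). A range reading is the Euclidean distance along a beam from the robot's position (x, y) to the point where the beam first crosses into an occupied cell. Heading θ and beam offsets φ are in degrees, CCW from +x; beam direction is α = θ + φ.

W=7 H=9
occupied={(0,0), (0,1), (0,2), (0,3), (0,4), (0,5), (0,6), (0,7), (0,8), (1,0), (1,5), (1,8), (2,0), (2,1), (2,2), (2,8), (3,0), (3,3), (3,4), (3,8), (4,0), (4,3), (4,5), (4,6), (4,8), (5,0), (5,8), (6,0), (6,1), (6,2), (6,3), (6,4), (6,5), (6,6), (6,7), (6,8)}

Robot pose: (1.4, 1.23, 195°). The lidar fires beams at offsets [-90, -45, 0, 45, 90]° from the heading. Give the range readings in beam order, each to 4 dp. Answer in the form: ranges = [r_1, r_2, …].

ranges = [1.5455, 0.4619, 0.4141, 0.2656, 0.2381]

beam 1: φ=-90°, α=105°
  cosα=-0.2588 sinα=0.9659 | (1,1) | tMaxX 1.5455 tMaxY 0.7972 | tΔX 3.8637 tΔY 1.0353
    t=0.7972 [y] (1,2)
    t=1.5455 [x] (0,2) — stop
  → r_1 = 1.5455
beam 2: φ=-45°, α=150°
  cosα=-0.8660 sinα=0.5000 | (1,1) | tMaxX 0.4619 tMaxY 1.5400 | tΔX 1.1547 tΔY 2.0000
    t=0.4619 [x] (0,1) — stop
  → r_2 = 0.4619
beam 3: φ=0°, α=195°
  cosα=-0.9659 sinα=-0.2588 | (1,1) | tMaxX 0.4141 tMaxY 0.8887 | tΔX 1.0353 tΔY 3.8637
    t=0.4141 [x] (0,1) — stop
  → r_3 = 0.4141
beam 4: φ=45°, α=240°
  cosα=-0.5000 sinα=-0.8660 | (1,1) | tMaxX 0.8000 tMaxY 0.2656 | tΔX 2.0000 tΔY 1.1547
    t=0.2656 [y] (1,0) — stop
  → r_4 = 0.2656
beam 5: φ=90°, α=285°
  cosα=0.2588 sinα=-0.9659 | (1,1) | tMaxX 2.3182 tMaxY 0.2381 | tΔX 3.8637 tΔY 1.0353
    t=0.2381 [y] (1,0) — stop
  → r_5 = 0.2381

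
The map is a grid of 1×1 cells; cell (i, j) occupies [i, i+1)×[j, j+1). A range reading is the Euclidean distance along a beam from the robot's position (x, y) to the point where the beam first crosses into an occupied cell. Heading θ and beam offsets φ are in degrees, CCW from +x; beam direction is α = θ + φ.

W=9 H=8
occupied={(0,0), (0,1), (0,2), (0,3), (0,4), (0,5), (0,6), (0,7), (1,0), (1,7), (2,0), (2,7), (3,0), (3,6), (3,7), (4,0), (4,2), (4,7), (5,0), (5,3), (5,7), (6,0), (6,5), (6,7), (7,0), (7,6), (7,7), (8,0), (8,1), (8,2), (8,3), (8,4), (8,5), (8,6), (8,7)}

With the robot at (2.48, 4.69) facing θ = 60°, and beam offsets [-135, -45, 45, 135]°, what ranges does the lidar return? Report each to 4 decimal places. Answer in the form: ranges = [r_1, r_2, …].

beam 1: φ=-135°, α=285°
  cosα=0.2588 sinα=-0.9659 | (2,4) | tMaxX 2.0091 tMaxY 0.7143 | tΔX 3.8637 tΔY 1.0353
    t=0.7143 [y] (2,3)
    t=1.7496 [y] (2,2)
    t=2.0091 [x] (3,2)
    t=2.7849 [y] (3,1)
    t=3.8202 [y] (3,0) — stop
  → r_1 = 3.8202
beam 2: φ=-45°, α=15°
  cosα=0.9659 sinα=0.2588 | (2,4) | tMaxX 0.5383 tMaxY 1.1977 | tΔX 1.0353 tΔY 3.8637
    t=0.5383 [x] (3,4)
    t=1.1977 [y] (3,5)
    t=1.5736 [x] (4,5)
    t=2.6089 [x] (5,5)
    t=3.6442 [x] (6,5) — stop
  → r_2 = 3.6442
beam 3: φ=45°, α=105°
  cosα=-0.2588 sinα=0.9659 | (2,4) | tMaxX 1.8546 tMaxY 0.3209 | tΔX 3.8637 tΔY 1.0353
    t=0.3209 [y] (2,5)
    t=1.3562 [y] (2,6)
    t=1.8546 [x] (1,6)
    t=2.3915 [y] (1,7) — stop
  → r_3 = 2.3915
beam 4: φ=135°, α=195°
  cosα=-0.9659 sinα=-0.2588 | (2,4) | tMaxX 0.4969 tMaxY 2.6660 | tΔX 1.0353 tΔY 3.8637
    t=0.4969 [x] (1,4)
    t=1.5322 [x] (0,4) — stop
  → r_4 = 1.5322

ranges = [3.8202, 3.6442, 2.3915, 1.5322]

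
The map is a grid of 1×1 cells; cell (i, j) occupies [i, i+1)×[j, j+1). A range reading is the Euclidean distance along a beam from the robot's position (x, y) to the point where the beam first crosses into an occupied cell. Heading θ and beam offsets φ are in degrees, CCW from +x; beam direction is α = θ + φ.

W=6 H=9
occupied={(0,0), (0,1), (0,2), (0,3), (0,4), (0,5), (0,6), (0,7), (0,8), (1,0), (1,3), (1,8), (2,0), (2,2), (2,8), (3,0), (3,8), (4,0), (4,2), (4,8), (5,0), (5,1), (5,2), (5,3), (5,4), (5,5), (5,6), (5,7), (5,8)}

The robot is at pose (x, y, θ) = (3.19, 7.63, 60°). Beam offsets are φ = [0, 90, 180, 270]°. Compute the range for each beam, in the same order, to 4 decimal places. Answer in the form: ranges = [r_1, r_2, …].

ranges = [0.4272, 0.7400, 4.1916, 2.0900]

beam 1: φ=0°, α=60°
  dir = (cos 60°, sin 60°) = (0.5000, 0.8660); from cell (3,7)
  next x-line at t=1.6200, next y-line at t=0.4272; Δt_x=2.0000, Δt_y=1.1547
    y: enter (3,8) at t=0.4272 ← occupied
  → r_1 = 0.4272
beam 2: φ=90°, α=150°
  dir = (cos 150°, sin 150°) = (-0.8660, 0.5000); from cell (3,7)
  next x-line at t=0.2194, next y-line at t=0.7400; Δt_x=1.1547, Δt_y=2.0000
    x: enter (2,7) at t=0.2194
    y: enter (2,8) at t=0.7400 ← occupied
  → r_2 = 0.7400
beam 3: φ=180°, α=240°
  dir = (cos 240°, sin 240°) = (-0.5000, -0.8660); from cell (3,7)
  next x-line at t=0.3800, next y-line at t=0.7275; Δt_x=2.0000, Δt_y=1.1547
    x: enter (2,7) at t=0.3800
    y: enter (2,6) at t=0.7275
    y: enter (2,5) at t=1.8822
    x: enter (1,5) at t=2.3800
    y: enter (1,4) at t=3.0369
    y: enter (1,3) at t=4.1916 ← occupied
  → r_3 = 4.1916
beam 4: φ=270°, α=330°
  dir = (cos 330°, sin 330°) = (0.8660, -0.5000); from cell (3,7)
  next x-line at t=0.9353, next y-line at t=1.2600; Δt_x=1.1547, Δt_y=2.0000
    x: enter (4,7) at t=0.9353
    y: enter (4,6) at t=1.2600
    x: enter (5,6) at t=2.0900 ← occupied
  → r_4 = 2.0900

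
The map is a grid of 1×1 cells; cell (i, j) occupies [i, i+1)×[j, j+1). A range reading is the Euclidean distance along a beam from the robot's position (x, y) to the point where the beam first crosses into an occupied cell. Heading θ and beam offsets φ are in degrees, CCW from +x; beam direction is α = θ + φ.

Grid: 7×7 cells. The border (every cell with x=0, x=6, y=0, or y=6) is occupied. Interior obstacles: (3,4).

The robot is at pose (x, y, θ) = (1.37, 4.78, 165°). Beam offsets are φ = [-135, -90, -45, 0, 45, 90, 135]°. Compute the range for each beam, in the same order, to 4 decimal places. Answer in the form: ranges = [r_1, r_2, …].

ranges = [2.4400, 1.2630, 0.7400, 0.3831, 0.4272, 1.4296, 4.3648]

beam 1: φ=-135°, α=30°
  d=(0.8660,0.5000)  start (1,4)  tX=0.7275 tY=0.4400  stride 1/|dx|=1.1547 1/|dy|=2.0000
    cross y-line → (1,5), t=0.4400
    cross x-line → (2,5), t=0.7275
    cross x-line → (3,5), t=1.8822
    cross y-line → (3,6), t=2.4400 (wall)
  → r_1 = 2.4400
beam 2: φ=-90°, α=75°
  d=(0.2588,0.9659)  start (1,4)  tX=2.4341 tY=0.2278  stride 1/|dx|=3.8637 1/|dy|=1.0353
    cross y-line → (1,5), t=0.2278
    cross y-line → (1,6), t=1.2630 (wall)
  → r_2 = 1.2630
beam 3: φ=-45°, α=120°
  d=(-0.5000,0.8660)  start (1,4)  tX=0.7400 tY=0.2540  stride 1/|dx|=2.0000 1/|dy|=1.1547
    cross y-line → (1,5), t=0.2540
    cross x-line → (0,5), t=0.7400 (wall)
  → r_3 = 0.7400
beam 4: φ=0°, α=165°
  d=(-0.9659,0.2588)  start (1,4)  tX=0.3831 tY=0.8500  stride 1/|dx|=1.0353 1/|dy|=3.8637
    cross x-line → (0,4), t=0.3831 (wall)
  → r_4 = 0.3831
beam 5: φ=45°, α=210°
  d=(-0.8660,-0.5000)  start (1,4)  tX=0.4272 tY=1.5600  stride 1/|dx|=1.1547 1/|dy|=2.0000
    cross x-line → (0,4), t=0.4272 (wall)
  → r_5 = 0.4272
beam 6: φ=90°, α=255°
  d=(-0.2588,-0.9659)  start (1,4)  tX=1.4296 tY=0.8075  stride 1/|dx|=3.8637 1/|dy|=1.0353
    cross y-line → (1,3), t=0.8075
    cross x-line → (0,3), t=1.4296 (wall)
  → r_6 = 1.4296
beam 7: φ=135°, α=300°
  d=(0.5000,-0.8660)  start (1,4)  tX=1.2600 tY=0.9007  stride 1/|dx|=2.0000 1/|dy|=1.1547
    cross y-line → (1,3), t=0.9007
    cross x-line → (2,3), t=1.2600
    cross y-line → (2,2), t=2.0554
    cross y-line → (2,1), t=3.2101
    cross x-line → (3,1), t=3.2600
    cross y-line → (3,0), t=4.3648 (wall)
  → r_7 = 4.3648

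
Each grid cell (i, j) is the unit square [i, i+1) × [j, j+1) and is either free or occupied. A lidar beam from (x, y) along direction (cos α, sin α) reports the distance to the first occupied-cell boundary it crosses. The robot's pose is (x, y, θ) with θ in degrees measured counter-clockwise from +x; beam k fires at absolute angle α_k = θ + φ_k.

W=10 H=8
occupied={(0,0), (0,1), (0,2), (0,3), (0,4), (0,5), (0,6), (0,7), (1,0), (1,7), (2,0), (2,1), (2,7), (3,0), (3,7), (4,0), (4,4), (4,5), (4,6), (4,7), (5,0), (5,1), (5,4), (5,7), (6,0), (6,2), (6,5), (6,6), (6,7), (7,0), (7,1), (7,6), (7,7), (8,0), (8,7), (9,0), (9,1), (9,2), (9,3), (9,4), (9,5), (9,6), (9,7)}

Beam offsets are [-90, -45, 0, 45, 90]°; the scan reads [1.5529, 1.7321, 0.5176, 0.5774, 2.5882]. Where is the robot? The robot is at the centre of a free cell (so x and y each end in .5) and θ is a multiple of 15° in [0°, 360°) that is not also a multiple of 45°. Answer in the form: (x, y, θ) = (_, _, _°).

(x, y, θ) = (2.5, 2.5, 255°)

Enumerate (i+0.5, j+0.5, θ) over the 37 free cells and 16 admissible headings. For each, cast all 5 beams and compare to the given ranges.
  (3.5, 2.5, 15°): beam 3 = 5.6940 ≠ 0.5176 ✗
  (1.5, 2.5, 165°): beam 1 = 4.6587 ≠ 1.5529 ✗
  (2.5, 5.5, 285°): beam 2 = 3.0000 ≠ 1.7321 ✗
  …
  (2.5, 2.5, 255°): r_1=1.5529, r_2=1.7321, r_3=0.5176, r_4=0.5774, r_5=2.5882 — all match ✓
Only this pose fits every beam.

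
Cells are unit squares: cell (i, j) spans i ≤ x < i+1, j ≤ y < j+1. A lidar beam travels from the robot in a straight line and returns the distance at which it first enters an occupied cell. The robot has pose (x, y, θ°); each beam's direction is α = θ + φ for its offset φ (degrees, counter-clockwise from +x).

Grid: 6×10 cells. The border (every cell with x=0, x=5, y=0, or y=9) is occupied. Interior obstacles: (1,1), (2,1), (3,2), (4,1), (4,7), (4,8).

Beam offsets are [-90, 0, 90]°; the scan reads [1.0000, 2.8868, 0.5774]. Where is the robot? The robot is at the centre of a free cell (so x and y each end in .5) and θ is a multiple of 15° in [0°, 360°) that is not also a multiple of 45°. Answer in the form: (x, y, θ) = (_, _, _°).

(x, y, θ) = (1.5, 8.5, 330°)

The pose lattice has 26·16 = 416 candidates. Test each by forward raycasting.
  (2.5, 5.5, 150°): beam 1 = 3.0000 ≠ 1.0000 ✗
  (2.5, 2.5, 210°): beam 1 = 3.0000 ≠ 1.0000 ✗
  (3.5, 1.5, 255°): beam 1 = 0.5176 ≠ 1.0000 ✗
  (2.5, 5.5, 30°): beam 1 = 2.8868 ≠ 1.0000 ✗
  …
  (1.5, 8.5, 330°): r_1=1.0000, r_2=2.8868, r_3=0.5774 — all match ✓
Unique over the lattice → pose = (1.5, 8.5, 330°).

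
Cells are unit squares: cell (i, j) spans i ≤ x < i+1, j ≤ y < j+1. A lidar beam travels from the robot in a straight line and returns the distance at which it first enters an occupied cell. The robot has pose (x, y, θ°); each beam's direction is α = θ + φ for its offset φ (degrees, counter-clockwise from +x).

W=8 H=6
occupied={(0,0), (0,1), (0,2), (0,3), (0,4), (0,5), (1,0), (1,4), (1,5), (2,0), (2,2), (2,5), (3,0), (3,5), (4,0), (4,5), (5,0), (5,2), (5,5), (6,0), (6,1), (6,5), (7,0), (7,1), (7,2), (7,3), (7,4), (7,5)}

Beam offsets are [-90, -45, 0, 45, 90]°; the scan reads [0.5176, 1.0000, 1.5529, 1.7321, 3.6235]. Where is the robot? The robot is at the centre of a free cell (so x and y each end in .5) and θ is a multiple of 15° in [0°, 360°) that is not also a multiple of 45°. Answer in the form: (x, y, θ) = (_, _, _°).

Candidates: 20 free-cell centres × 16 headings = 320 poses. Raycast each; keep the one whose scan matches to 4 dp.
  (4.5, 2.5, 255°): beam 1 = 1.5529 ≠ 0.5176 ✗
  (2.5, 3.5, 30°): beam 1 = 0.5774 ≠ 0.5176 ✗
  (1.5, 1.5, 75°): beam 1 = 1.9319 ≠ 0.5176 ✗
  (3.5, 2.5, 240°): beam 1 = 0.5774 ≠ 0.5176 ✗
  …
  (3.5, 4.5, 195°): r_1=0.5176, r_2=1.0000, r_3=1.5529, r_4=1.7321, r_5=3.6235 — all match ✓
Unique over the lattice → pose = (3.5, 4.5, 195°).

(x, y, θ) = (3.5, 4.5, 195°)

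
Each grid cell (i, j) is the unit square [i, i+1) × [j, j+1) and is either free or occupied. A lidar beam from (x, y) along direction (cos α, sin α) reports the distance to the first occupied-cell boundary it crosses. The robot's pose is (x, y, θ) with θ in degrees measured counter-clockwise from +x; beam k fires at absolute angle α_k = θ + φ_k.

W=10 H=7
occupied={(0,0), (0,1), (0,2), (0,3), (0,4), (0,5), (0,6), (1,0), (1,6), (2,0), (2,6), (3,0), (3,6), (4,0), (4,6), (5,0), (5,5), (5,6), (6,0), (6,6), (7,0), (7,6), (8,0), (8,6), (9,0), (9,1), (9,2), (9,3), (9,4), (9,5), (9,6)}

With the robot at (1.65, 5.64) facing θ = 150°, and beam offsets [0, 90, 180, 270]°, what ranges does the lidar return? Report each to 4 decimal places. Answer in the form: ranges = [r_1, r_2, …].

beam 1: φ=0°, α=150°
  cosα=-0.8660 sinα=0.5000 | (1,5) | tMaxX 0.7506 tMaxY 0.7200 | tΔX 1.1547 tΔY 2.0000
    t=0.7200 [y] (1,6) — stop
  → r_1 = 0.7200
beam 2: φ=90°, α=240°
  cosα=-0.5000 sinα=-0.8660 | (1,5) | tMaxX 1.3000 tMaxY 0.7390 | tΔX 2.0000 tΔY 1.1547
    t=0.7390 [y] (1,4)
    t=1.3000 [x] (0,4) — stop
  → r_2 = 1.3000
beam 3: φ=180°, α=330°
  cosα=0.8660 sinα=-0.5000 | (1,5) | tMaxX 0.4041 tMaxY 1.2800 | tΔX 1.1547 tΔY 2.0000
    t=0.4041 [x] (2,5)
    t=1.2800 [y] (2,4)
    t=1.5588 [x] (3,4)
    t=2.7135 [x] (4,4)
    t=3.2800 [y] (4,3)
    t=3.8682 [x] (5,3)
    t=5.0229 [x] (6,3)
    t=5.2800 [y] (6,2)
    t=6.1776 [x] (7,2)
    t=7.2800 [y] (7,1)
    t=7.3323 [x] (8,1)
    t=8.4870 [x] (9,1) — stop
  → r_3 = 8.4870
beam 4: φ=270°, α=60°
  cosα=0.5000 sinα=0.8660 | (1,5) | tMaxX 0.7000 tMaxY 0.4157 | tΔX 2.0000 tΔY 1.1547
    t=0.4157 [y] (1,6) — stop
  → r_4 = 0.4157

ranges = [0.7200, 1.3000, 8.4870, 0.4157]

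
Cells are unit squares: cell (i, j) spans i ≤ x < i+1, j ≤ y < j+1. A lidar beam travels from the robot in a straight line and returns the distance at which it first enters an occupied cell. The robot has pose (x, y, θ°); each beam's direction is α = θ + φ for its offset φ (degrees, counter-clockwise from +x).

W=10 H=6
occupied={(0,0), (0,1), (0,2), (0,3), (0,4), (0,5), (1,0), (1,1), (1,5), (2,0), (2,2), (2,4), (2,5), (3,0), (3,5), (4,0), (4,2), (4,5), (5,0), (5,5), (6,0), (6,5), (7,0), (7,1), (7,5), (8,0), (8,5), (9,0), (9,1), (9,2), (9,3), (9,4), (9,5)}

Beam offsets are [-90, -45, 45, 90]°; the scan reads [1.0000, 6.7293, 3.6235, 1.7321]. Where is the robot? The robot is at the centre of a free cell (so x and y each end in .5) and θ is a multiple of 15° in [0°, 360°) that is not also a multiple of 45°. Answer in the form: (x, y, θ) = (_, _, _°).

(x, y, θ) = (7.5, 4.5, 240°)

The pose lattice has 27·16 = 432 candidates. Test each by forward raycasting.
  (2.5, 3.5, 120°): beam 1 = 3.0000 ≠ 1.0000 ✗
  (7.5, 4.5, 15°): beam 1 = 3.6235 ≠ 1.0000 ✗
  (4.5, 3.5, 120°): beam 1 = 3.0000 ≠ 1.0000 ✗
  (5.5, 4.5, 60°): beam 1 = 4.0415 ≠ 1.0000 ✗
  …
  (7.5, 4.5, 240°): r_1=1.0000, r_2=6.7293, r_3=3.6235, r_4=1.7321 — all match ✓
Unique over the lattice → pose = (7.5, 4.5, 240°).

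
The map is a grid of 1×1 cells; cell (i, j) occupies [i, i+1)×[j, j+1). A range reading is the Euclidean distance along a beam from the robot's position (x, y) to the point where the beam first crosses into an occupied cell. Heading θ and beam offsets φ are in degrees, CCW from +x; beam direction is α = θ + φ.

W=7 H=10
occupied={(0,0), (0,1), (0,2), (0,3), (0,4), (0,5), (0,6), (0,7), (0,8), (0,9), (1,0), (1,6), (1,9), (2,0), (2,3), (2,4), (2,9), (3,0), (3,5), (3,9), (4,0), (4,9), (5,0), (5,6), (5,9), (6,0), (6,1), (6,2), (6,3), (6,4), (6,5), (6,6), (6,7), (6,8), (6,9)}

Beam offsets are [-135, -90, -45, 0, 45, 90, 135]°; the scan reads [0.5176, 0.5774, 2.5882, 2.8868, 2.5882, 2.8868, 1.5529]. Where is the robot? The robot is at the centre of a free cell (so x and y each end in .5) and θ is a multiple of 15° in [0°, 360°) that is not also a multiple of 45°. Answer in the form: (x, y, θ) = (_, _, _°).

(x, y, θ) = (3.5, 3.5, 300°)

Candidates: 35 free-cell centres × 16 headings = 560 poses. Raycast each; keep the one whose scan matches to 4 dp.
  (5.5, 5.5, 300°): beam 1 = 1.5529 ≠ 0.5176 ✗
  (4.5, 5.5, 285°): beam 1 = 0.5774 ≠ 0.5176 ✗
  (4.5, 8.5, 30°): beam 1 = 2.5882 ≠ 0.5176 ✗
  (4.5, 2.5, 120°): beam 1 = 1.5529 ≠ 0.5176 ✗
  …
  (3.5, 3.5, 300°): r_1=0.5176, r_2=0.5774, r_3=2.5882, r_4=2.8868, r_5=2.5882, r_6=2.8868, r_7=1.5529 — all match ✓
Only this pose fits every beam.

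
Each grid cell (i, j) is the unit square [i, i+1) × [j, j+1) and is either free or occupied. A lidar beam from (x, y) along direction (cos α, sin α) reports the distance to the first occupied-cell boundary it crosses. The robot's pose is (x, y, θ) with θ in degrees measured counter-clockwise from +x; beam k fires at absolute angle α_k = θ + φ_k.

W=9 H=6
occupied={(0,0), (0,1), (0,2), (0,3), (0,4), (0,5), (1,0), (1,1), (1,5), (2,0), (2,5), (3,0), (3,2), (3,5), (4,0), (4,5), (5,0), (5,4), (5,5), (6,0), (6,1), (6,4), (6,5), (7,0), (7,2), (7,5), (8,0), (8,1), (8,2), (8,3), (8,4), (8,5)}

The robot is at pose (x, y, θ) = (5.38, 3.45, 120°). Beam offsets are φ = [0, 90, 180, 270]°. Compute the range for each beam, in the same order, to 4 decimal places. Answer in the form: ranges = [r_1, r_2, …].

ranges = [0.6351, 1.5935, 1.6743, 1.1000]

beam 1: φ=0°, α=120°
  direction (-0.5000, 0.8660); cell (5,3); t to first gridline: x 0.7600, y 0.6351 (then +2.0000 / +1.1547)
    (5,4) via y @ 0.6351  # hit
  → r_1 = 0.6351
beam 2: φ=90°, α=210°
  direction (-0.8660, -0.5000); cell (5,3); t to first gridline: x 0.4388, y 0.9000 (then +1.1547 / +2.0000)
    (4,3) via x @ 0.4388
    (4,2) via y @ 0.9000
    (3,2) via x @ 1.5935  # hit
  → r_2 = 1.5935
beam 3: φ=180°, α=300°
  direction (0.5000, -0.8660); cell (5,3); t to first gridline: x 1.2400, y 0.5196 (then +2.0000 / +1.1547)
    (5,2) via y @ 0.5196
    (6,2) via x @ 1.2400
    (6,1) via y @ 1.6743  # hit
  → r_3 = 1.6743
beam 4: φ=270°, α=30°
  direction (0.8660, 0.5000); cell (5,3); t to first gridline: x 0.7159, y 1.1000 (then +1.1547 / +2.0000)
    (6,3) via x @ 0.7159
    (6,4) via y @ 1.1000  # hit
  → r_4 = 1.1000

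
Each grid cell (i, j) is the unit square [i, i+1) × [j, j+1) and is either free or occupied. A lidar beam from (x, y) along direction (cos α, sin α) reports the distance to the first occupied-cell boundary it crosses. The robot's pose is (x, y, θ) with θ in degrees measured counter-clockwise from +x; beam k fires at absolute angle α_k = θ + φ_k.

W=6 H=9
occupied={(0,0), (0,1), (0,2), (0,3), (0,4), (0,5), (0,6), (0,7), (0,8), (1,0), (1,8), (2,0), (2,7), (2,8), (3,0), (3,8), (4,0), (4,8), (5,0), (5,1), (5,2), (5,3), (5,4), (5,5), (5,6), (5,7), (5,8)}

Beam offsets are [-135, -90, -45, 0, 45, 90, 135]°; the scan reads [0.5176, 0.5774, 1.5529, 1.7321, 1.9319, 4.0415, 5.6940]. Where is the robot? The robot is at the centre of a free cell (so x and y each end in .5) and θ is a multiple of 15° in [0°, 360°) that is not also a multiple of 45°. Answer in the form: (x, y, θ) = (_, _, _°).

(x, y, θ) = (4.5, 6.5, 120°)

Candidates: 27 free-cell centres × 16 headings = 432 poses. Raycast each; keep the one whose scan matches to 4 dp.
  (4.5, 1.5, 15°): beam 1 = 0.5774 ≠ 0.5176 ✗
  (4.5, 6.5, 60°): beam 1 = 1.9319 ≠ 0.5176 ✗
  (2.5, 1.5, 285°): beam 1 = 1.7321 ≠ 0.5176 ✗
  …
  (4.5, 6.5, 120°): r_1=0.5176, r_2=0.5774, r_3=1.5529, r_4=1.7321, r_5=1.9319, r_6=4.0415, r_7=5.6940 — all match ✓
No second candidate reproduces the full scan.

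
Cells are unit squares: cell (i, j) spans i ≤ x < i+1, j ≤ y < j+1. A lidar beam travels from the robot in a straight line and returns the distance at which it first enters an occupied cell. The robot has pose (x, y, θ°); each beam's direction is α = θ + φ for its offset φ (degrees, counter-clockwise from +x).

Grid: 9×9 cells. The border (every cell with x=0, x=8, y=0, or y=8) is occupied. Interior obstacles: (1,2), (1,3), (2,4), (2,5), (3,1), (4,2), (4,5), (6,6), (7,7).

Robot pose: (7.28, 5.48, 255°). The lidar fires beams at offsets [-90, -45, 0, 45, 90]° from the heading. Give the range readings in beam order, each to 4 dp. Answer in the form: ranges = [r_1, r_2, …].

ranges = [6.5015, 6.0968, 4.6380, 1.4400, 0.7454]

beam 1: φ=-90°, α=165°
  direction (-0.9659, 0.2588); cell (7,5); t to first gridline: x 0.2899, y 2.0091 (then +1.0353 / +3.8637)
    (6,5) via x @ 0.2899
    (5,5) via x @ 1.3252
    (5,6) via y @ 2.0091
    (4,6) via x @ 2.3604
    (3,6) via x @ 3.3957
    (2,6) via x @ 4.4310
    (1,6) via x @ 5.4663
    (1,7) via y @ 5.8728
    (0,7) via x @ 6.5015  # hit
  → r_1 = 6.5015
beam 2: φ=-45°, α=210°
  direction (-0.8660, -0.5000); cell (7,5); t to first gridline: x 0.3233, y 0.9600 (then +1.1547 / +2.0000)
    (6,5) via x @ 0.3233
    (6,4) via y @ 0.9600
    (5,4) via x @ 1.4780
    (4,4) via x @ 2.6327
    (4,3) via y @ 2.9600
    (3,3) via x @ 3.7874
    (2,3) via x @ 4.9421
    (2,2) via y @ 4.9600
    (1,2) via x @ 6.0968  # hit
  → r_2 = 6.0968
beam 3: φ=0°, α=255°
  direction (-0.2588, -0.9659); cell (7,5); t to first gridline: x 1.0818, y 0.4969 (then +3.8637 / +1.0353)
    (7,4) via y @ 0.4969
    (6,4) via x @ 1.0818
    (6,3) via y @ 1.5322
    (6,2) via y @ 2.5675
    (6,1) via y @ 3.6028
    (6,0) via y @ 4.6380  # hit
  → r_3 = 4.6380
beam 4: φ=45°, α=300°
  direction (0.5000, -0.8660); cell (7,5); t to first gridline: x 1.4400, y 0.5543 (then +2.0000 / +1.1547)
    (7,4) via y @ 0.5543
    (8,4) via x @ 1.4400  # hit
  → r_4 = 1.4400
beam 5: φ=90°, α=345°
  direction (0.9659, -0.2588); cell (7,5); t to first gridline: x 0.7454, y 1.8546 (then +1.0353 / +3.8637)
    (8,5) via x @ 0.7454  # hit
  → r_5 = 0.7454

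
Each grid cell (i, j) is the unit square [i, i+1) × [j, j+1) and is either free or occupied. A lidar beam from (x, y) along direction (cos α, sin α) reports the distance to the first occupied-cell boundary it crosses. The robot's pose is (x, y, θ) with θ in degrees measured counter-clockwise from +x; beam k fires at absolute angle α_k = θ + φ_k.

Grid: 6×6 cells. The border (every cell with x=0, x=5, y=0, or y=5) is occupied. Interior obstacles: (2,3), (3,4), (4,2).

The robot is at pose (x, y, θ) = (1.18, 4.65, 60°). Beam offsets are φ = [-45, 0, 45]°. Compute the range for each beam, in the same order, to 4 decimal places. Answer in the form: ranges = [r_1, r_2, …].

beam 1: φ=-45°, α=15°
  dir = (cos 15°, sin 15°) = (0.9659, 0.2588); from cell (1,4)
  next x-line at t=0.8489, next y-line at t=1.3523; Δt_x=1.0353, Δt_y=3.8637
    x: enter (2,4) at t=0.8489
    y: enter (2,5) at t=1.3523 ← occupied
  → r_1 = 1.3523
beam 2: φ=0°, α=60°
  dir = (cos 60°, sin 60°) = (0.5000, 0.8660); from cell (1,4)
  next x-line at t=1.6400, next y-line at t=0.4041; Δt_x=2.0000, Δt_y=1.1547
    y: enter (1,5) at t=0.4041 ← occupied
  → r_2 = 0.4041
beam 3: φ=45°, α=105°
  dir = (cos 105°, sin 105°) = (-0.2588, 0.9659); from cell (1,4)
  next x-line at t=0.6955, next y-line at t=0.3623; Δt_x=3.8637, Δt_y=1.0353
    y: enter (1,5) at t=0.3623 ← occupied
  → r_3 = 0.3623

ranges = [1.3523, 0.4041, 0.3623]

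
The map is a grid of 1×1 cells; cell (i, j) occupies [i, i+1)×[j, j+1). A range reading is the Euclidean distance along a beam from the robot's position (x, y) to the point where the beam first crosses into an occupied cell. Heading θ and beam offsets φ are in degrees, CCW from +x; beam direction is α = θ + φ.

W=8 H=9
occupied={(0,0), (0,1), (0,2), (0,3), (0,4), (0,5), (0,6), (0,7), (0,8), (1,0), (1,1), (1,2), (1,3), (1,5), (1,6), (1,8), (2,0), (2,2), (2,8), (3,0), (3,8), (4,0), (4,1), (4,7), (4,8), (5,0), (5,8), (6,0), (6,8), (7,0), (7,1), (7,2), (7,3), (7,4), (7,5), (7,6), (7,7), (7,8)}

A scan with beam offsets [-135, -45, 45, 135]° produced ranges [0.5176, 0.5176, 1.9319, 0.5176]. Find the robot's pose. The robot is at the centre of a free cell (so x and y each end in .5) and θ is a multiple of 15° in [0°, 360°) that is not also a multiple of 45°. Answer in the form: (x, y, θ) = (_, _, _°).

Enumerate (i+0.5, j+0.5, θ) over the 34 free cells and 16 admissible headings. For each, cast all 4 beams and compare to the given ranges.
  (4.5, 6.5, 300°): beam 1 = 3.6235 ≠ 0.5176 ✗
  (4.5, 2.5, 60°): beam 2 = 2.5882 ≠ 0.5176 ✗
  (5.5, 1.5, 120°): beam 1 = 1.5529 ≠ 0.5176 ✗
  (3.5, 7.5, 30°): beam 1 = 4.6587 ≠ 0.5176 ✗
  …
  (1.5, 7.5, 330°): r_1=0.5176, r_2=0.5176, r_3=1.9319, r_4=0.5176 — all match ✓
Only this pose fits every beam.

(x, y, θ) = (1.5, 7.5, 330°)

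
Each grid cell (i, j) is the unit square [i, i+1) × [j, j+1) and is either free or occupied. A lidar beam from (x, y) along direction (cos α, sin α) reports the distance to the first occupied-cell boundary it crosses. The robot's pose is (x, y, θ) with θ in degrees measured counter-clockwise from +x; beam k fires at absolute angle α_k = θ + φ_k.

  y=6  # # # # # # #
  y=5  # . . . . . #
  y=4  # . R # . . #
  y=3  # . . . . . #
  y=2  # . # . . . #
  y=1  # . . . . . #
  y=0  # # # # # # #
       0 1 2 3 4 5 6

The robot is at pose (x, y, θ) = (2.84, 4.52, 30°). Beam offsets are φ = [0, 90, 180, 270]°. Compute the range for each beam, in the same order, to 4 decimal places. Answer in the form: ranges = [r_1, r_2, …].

ranges = [0.1848, 1.7090, 2.1246, 0.3200]

beam 1: φ=0°, α=30°
  direction (0.8660, 0.5000); cell (2,4); t to first gridline: x 0.1848, y 0.9600 (then +1.1547 / +2.0000)
    (3,4) via x @ 0.1848  # hit
  → r_1 = 0.1848
beam 2: φ=90°, α=120°
  direction (-0.5000, 0.8660); cell (2,4); t to first gridline: x 1.6800, y 0.5543 (then +2.0000 / +1.1547)
    (2,5) via y @ 0.5543
    (1,5) via x @ 1.6800
    (1,6) via y @ 1.7090  # hit
  → r_2 = 1.7090
beam 3: φ=180°, α=210°
  direction (-0.8660, -0.5000); cell (2,4); t to first gridline: x 0.9699, y 1.0400 (then +1.1547 / +2.0000)
    (1,4) via x @ 0.9699
    (1,3) via y @ 1.0400
    (0,3) via x @ 2.1246  # hit
  → r_3 = 2.1246
beam 4: φ=270°, α=300°
  direction (0.5000, -0.8660); cell (2,4); t to first gridline: x 0.3200, y 0.6004 (then +2.0000 / +1.1547)
    (3,4) via x @ 0.3200  # hit
  → r_4 = 0.3200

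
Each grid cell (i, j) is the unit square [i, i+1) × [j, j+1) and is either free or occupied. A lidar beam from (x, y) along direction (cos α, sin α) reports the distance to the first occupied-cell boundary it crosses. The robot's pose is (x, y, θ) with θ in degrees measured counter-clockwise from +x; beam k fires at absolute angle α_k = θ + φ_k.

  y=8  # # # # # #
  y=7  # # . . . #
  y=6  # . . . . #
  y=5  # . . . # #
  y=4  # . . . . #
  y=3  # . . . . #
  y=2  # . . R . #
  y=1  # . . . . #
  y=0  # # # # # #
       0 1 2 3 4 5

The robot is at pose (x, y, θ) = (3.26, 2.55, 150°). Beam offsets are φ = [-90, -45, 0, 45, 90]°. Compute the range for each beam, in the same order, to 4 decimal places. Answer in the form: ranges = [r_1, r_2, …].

ranges = [2.8290, 4.8683, 2.6096, 2.3397, 1.7898]

beam 1: φ=-90°, α=60°
  direction (0.5000, 0.8660); cell (3,2); t to first gridline: x 1.4800, y 0.5196 (then +2.0000 / +1.1547)
    (3,3) via y @ 0.5196
    (4,3) via x @ 1.4800
    (4,4) via y @ 1.6743
    (4,5) via y @ 2.8290  # hit
  → r_1 = 2.8290
beam 2: φ=-45°, α=105°
  direction (-0.2588, 0.9659); cell (3,2); t to first gridline: x 1.0046, y 0.4659 (then +3.8637 / +1.0353)
    (3,3) via y @ 0.4659
    (2,3) via x @ 1.0046
    (2,4) via y @ 1.5012
    (2,5) via y @ 2.5364
    (2,6) via y @ 3.5717
    (2,7) via y @ 4.6070
    (1,7) via x @ 4.8683  # hit
  → r_2 = 4.8683
beam 3: φ=0°, α=150°
  direction (-0.8660, 0.5000); cell (3,2); t to first gridline: x 0.3002, y 0.9000 (then +1.1547 / +2.0000)
    (2,2) via x @ 0.3002
    (2,3) via y @ 0.9000
    (1,3) via x @ 1.4549
    (0,3) via x @ 2.6096  # hit
  → r_3 = 2.6096
beam 4: φ=45°, α=195°
  direction (-0.9659, -0.2588); cell (3,2); t to first gridline: x 0.2692, y 2.1250 (then +1.0353 / +3.8637)
    (2,2) via x @ 0.2692
    (1,2) via x @ 1.3044
    (1,1) via y @ 2.1250
    (0,1) via x @ 2.3397  # hit
  → r_4 = 2.3397
beam 5: φ=90°, α=240°
  direction (-0.5000, -0.8660); cell (3,2); t to first gridline: x 0.5200, y 0.6351 (then +2.0000 / +1.1547)
    (2,2) via x @ 0.5200
    (2,1) via y @ 0.6351
    (2,0) via y @ 1.7898  # hit
  → r_5 = 1.7898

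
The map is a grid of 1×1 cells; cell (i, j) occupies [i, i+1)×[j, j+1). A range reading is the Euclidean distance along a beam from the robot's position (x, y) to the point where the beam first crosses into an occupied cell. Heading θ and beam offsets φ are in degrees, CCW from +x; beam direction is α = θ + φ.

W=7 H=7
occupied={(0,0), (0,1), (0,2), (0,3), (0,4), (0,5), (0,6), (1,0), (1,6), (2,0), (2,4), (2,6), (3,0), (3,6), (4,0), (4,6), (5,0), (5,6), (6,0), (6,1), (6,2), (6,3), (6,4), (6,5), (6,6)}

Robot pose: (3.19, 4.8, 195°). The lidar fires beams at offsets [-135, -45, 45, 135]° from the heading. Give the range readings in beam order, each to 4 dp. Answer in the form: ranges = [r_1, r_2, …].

beam 1: φ=-135°, α=60°
  dir = (cos 60°, sin 60°) = (0.5000, 0.8660); from cell (3,4)
  next x-line at t=1.6200, next y-line at t=0.2309; Δt_x=2.0000, Δt_y=1.1547
    y: enter (3,5) at t=0.2309
    y: enter (3,6) at t=1.3856 ← occupied
  → r_1 = 1.3856
beam 2: φ=-45°, α=150°
  dir = (cos 150°, sin 150°) = (-0.8660, 0.5000); from cell (3,4)
  next x-line at t=0.2194, next y-line at t=0.4000; Δt_x=1.1547, Δt_y=2.0000
    x: enter (2,4) at t=0.2194 ← occupied
  → r_2 = 0.2194
beam 3: φ=45°, α=240°
  dir = (cos 240°, sin 240°) = (-0.5000, -0.8660); from cell (3,4)
  next x-line at t=0.3800, next y-line at t=0.9238; Δt_x=2.0000, Δt_y=1.1547
    x: enter (2,4) at t=0.3800 ← occupied
  → r_3 = 0.3800
beam 4: φ=135°, α=330°
  dir = (cos 330°, sin 330°) = (0.8660, -0.5000); from cell (3,4)
  next x-line at t=0.9353, next y-line at t=1.6000; Δt_x=1.1547, Δt_y=2.0000
    x: enter (4,4) at t=0.9353
    y: enter (4,3) at t=1.6000
    x: enter (5,3) at t=2.0900
    x: enter (6,3) at t=3.2447 ← occupied
  → r_4 = 3.2447

ranges = [1.3856, 0.2194, 0.3800, 3.2447]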